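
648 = 648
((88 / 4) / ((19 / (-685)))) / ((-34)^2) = -7535 / 10982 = -0.69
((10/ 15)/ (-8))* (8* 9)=-6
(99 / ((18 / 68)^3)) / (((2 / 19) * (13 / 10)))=39005.39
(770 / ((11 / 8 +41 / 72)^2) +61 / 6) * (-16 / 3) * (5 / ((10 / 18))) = -359224 / 35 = -10263.54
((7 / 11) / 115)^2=49 / 1600225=0.00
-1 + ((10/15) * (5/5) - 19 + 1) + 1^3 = -52/3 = -17.33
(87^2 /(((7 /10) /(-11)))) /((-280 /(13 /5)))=1104.46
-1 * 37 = -37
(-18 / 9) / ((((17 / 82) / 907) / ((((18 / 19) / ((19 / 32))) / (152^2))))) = -1338732 / 2215457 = -0.60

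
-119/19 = -6.26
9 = 9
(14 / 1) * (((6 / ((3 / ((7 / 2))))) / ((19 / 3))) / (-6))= -2.58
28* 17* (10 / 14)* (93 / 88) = 7905 / 22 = 359.32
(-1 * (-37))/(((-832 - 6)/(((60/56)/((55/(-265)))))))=29415/129052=0.23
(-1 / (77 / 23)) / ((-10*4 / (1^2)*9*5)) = 23 / 138600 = 0.00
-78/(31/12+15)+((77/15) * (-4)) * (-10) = 127168/633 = 200.90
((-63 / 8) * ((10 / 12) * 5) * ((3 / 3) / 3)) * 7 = -1225 / 16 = -76.56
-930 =-930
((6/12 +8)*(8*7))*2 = 952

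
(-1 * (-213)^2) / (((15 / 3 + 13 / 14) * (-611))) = 12.52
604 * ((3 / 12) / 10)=151 / 10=15.10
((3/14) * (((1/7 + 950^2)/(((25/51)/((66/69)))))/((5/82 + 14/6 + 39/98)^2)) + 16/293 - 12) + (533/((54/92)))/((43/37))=2723862718283054356889/55396752451598475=49170.08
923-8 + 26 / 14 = 6418 / 7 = 916.86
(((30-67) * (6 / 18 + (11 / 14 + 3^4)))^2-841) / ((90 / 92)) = 9436197.22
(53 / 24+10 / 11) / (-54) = -823 / 14256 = -0.06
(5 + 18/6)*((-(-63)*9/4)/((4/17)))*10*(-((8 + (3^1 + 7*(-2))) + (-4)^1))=337365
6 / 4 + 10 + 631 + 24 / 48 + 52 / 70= 22531 / 35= 643.74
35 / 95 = 7 / 19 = 0.37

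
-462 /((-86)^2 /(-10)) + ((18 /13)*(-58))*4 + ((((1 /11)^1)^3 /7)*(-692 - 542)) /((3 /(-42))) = -10197907063 /31993247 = -318.75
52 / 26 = 2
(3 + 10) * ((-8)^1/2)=-52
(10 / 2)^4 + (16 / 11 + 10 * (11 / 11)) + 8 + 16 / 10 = 35533 / 55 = 646.05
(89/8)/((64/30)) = 1335/256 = 5.21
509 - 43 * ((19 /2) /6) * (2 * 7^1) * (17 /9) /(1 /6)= -92642 /9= -10293.56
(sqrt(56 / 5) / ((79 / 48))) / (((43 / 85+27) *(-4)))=-204 *sqrt(70) / 92351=-0.02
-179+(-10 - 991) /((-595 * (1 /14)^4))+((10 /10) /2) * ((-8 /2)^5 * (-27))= 6653313 /85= 78274.27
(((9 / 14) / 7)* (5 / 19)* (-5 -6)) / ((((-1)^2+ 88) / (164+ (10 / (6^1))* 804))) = -372240 / 82859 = -4.49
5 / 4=1.25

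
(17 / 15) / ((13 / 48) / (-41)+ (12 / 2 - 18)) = -11152 / 118145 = -0.09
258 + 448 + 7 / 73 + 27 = 53516 / 73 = 733.10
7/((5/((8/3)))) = 56/15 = 3.73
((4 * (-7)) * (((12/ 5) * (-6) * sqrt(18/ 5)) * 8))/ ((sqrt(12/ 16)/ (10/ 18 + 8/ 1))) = 275968 * sqrt(30)/ 25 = 60461.56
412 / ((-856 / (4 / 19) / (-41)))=8446 / 2033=4.15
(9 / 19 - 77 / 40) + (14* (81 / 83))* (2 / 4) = 339371 / 63080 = 5.38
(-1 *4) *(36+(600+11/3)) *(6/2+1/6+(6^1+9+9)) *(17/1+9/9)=-1251188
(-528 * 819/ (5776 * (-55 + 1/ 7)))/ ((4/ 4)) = 63063/ 46208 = 1.36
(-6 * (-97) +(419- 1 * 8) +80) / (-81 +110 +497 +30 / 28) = 15022 / 7379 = 2.04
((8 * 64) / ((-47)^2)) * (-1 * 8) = -1.85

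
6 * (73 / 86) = 219 / 43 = 5.09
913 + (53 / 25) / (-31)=707522 / 775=912.93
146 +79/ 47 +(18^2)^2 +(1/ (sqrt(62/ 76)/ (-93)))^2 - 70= 5435817/ 47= 115655.68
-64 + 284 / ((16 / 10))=227 / 2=113.50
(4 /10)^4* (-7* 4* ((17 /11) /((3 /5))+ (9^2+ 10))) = -1383424 /20625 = -67.08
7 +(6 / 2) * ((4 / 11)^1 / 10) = 391 / 55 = 7.11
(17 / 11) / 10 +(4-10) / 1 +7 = 127 / 110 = 1.15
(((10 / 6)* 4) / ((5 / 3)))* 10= 40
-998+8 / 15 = -14962 / 15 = -997.47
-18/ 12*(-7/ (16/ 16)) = 21/ 2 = 10.50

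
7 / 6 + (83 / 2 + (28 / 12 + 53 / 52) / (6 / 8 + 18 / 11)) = 180473 / 4095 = 44.07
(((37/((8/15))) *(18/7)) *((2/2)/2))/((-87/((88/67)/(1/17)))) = -22.89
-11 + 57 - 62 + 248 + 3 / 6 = 465 / 2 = 232.50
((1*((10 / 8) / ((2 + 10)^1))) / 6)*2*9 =5 / 16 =0.31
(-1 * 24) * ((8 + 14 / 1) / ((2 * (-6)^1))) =44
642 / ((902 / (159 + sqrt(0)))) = 51039 / 451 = 113.17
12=12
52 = 52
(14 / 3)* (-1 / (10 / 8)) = -56 / 15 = -3.73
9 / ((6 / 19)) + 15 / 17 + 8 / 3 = 3269 / 102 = 32.05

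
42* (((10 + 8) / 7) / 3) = 36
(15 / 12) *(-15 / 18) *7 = -175 / 24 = -7.29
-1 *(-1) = 1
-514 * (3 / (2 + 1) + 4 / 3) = -1199.33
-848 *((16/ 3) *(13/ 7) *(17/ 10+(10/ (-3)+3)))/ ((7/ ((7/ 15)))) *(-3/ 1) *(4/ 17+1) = 3615872/ 1275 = 2835.98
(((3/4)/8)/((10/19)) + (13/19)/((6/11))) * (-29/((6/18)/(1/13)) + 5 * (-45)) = -6558379/19760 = -331.90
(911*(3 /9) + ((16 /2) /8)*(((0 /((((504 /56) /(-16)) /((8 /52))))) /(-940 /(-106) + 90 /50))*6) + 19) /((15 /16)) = 15488 /45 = 344.18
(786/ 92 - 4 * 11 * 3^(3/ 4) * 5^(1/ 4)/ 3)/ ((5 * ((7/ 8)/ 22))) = -7744 * 3^(3/ 4) * 5^(1/ 4)/ 105+34584/ 805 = -208.44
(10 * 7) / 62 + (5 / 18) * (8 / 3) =1565 / 837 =1.87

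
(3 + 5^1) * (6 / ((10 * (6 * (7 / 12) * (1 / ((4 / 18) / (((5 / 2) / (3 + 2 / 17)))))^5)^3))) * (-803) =-4035835286643646751496509171478619488256 / 10281687431587081218066807008368853302001953125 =-0.00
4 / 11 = 0.36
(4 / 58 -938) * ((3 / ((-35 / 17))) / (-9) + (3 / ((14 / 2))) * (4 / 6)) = -255680 / 609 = -419.84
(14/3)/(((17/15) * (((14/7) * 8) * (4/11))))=385/544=0.71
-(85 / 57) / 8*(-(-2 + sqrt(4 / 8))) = -85 / 228 + 85*sqrt(2) / 912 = -0.24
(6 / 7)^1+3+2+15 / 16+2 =985 / 112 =8.79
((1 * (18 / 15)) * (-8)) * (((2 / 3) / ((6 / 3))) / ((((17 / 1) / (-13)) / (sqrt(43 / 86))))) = 1.73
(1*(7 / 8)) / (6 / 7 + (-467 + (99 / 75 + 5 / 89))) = -109025 / 57909928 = -0.00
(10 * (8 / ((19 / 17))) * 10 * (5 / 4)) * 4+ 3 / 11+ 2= 748475 / 209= 3581.22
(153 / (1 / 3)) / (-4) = -459 / 4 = -114.75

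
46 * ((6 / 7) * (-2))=-552 / 7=-78.86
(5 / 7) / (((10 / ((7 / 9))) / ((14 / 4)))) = 7 / 36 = 0.19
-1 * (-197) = 197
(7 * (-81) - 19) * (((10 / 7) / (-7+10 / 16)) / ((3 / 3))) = 46880 / 357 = 131.32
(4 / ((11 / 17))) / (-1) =-68 / 11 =-6.18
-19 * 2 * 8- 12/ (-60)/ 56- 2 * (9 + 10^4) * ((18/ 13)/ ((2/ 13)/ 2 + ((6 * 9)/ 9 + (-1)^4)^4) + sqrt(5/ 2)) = -10009 * sqrt(10)- 1378897593/ 4369960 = -31966.78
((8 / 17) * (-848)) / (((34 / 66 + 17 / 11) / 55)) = -3078240 / 289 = -10651.35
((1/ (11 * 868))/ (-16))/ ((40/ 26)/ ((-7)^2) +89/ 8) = -91/ 155094984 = -0.00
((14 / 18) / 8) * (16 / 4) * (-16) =-56 / 9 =-6.22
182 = 182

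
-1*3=-3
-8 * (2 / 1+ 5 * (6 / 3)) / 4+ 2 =-22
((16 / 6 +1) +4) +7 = 44 / 3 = 14.67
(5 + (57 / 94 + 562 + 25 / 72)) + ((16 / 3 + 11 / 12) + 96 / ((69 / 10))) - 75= 39936895 / 77832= 513.12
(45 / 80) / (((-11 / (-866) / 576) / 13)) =3647592 / 11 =331599.27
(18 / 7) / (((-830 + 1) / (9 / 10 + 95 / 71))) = -2043 / 294295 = -0.01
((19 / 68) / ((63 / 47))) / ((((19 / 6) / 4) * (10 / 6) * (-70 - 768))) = -0.00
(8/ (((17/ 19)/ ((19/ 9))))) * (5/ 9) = 14440/ 1377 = 10.49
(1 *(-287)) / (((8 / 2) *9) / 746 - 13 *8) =107051 / 38774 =2.76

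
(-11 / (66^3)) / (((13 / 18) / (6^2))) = -3 / 1573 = -0.00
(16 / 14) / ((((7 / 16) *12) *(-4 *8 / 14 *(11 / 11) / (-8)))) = 0.76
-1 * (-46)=46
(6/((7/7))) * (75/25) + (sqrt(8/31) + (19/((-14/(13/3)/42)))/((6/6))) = -229 + 2 * sqrt(62)/31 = -228.49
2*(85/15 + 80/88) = 434/33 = 13.15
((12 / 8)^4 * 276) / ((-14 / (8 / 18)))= -621 / 14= -44.36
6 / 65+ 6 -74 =-4414 / 65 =-67.91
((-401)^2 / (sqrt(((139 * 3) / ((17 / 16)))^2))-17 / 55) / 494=150235511 / 181278240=0.83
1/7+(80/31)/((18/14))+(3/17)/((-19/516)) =-1666967/630819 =-2.64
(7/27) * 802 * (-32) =-179648/27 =-6653.63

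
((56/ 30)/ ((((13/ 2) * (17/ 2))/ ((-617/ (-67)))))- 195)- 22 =-48127681/ 222105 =-216.69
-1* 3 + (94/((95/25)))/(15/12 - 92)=-3.27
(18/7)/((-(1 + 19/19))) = -1.29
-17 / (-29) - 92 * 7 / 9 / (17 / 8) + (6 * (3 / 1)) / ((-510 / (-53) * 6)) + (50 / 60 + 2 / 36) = -471599 / 14790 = -31.89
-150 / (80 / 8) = -15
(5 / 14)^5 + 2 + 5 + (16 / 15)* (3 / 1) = 10.21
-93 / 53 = -1.75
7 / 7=1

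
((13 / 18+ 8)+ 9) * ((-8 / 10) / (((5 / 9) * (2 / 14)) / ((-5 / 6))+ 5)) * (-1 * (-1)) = -4466 / 1545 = -2.89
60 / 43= 1.40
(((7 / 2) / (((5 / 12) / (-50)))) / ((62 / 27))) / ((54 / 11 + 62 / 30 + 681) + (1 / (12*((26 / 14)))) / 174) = -8464856400 / 31839887743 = -0.27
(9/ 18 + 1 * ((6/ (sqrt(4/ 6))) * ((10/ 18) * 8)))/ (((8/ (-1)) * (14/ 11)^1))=-55 * sqrt(6)/ 42- 11/ 224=-3.26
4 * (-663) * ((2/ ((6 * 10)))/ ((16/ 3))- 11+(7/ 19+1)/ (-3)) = 23077483/ 760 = 30365.11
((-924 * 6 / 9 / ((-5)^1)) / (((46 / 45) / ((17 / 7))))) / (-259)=-6732 / 5957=-1.13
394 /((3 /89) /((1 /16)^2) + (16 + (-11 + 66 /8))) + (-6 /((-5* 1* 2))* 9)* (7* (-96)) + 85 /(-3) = -425177213 /116835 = -3639.13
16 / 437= 0.04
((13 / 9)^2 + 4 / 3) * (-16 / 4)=-1108 / 81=-13.68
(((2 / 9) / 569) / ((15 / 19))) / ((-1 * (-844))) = 19 / 32415930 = 0.00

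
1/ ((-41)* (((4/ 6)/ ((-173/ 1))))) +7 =1093/ 82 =13.33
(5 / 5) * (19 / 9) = 19 / 9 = 2.11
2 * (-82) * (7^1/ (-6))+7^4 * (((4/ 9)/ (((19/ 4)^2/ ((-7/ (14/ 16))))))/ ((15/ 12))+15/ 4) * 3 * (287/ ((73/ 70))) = 1135908171391/ 158118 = 7183927.01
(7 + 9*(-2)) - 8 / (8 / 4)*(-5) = 9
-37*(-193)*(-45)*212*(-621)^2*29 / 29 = -26271847114740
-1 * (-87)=87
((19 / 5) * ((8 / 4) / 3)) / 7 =38 / 105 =0.36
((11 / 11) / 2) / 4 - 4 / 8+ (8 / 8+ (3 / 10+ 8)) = 357 / 40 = 8.92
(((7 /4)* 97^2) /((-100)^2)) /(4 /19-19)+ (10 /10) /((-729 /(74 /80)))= -44070353 /495720000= -0.09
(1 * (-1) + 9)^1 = 8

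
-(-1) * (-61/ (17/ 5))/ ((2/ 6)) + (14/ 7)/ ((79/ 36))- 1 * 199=-251.91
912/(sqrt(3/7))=1393.10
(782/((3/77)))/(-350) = -4301/75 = -57.35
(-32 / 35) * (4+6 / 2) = -32 / 5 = -6.40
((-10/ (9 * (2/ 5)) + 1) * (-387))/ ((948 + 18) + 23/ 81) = 55728/ 78269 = 0.71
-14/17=-0.82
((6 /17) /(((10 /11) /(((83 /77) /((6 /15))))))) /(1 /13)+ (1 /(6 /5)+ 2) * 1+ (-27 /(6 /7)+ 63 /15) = -38791 /3570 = -10.87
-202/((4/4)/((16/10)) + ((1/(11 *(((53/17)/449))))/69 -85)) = 65006832/27092161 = 2.40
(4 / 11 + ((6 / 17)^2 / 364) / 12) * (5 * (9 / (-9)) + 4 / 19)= -420817 / 241604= -1.74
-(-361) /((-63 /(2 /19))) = -38 /63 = -0.60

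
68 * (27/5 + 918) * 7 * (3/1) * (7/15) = 15383844/25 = 615353.76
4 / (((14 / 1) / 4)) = 8 / 7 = 1.14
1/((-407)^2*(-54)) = -1/8945046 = -0.00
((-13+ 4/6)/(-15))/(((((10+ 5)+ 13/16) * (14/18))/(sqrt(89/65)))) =0.08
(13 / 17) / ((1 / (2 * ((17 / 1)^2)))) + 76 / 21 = 9358 / 21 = 445.62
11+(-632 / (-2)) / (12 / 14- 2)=-265.50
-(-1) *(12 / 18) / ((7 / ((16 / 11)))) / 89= 32 / 20559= 0.00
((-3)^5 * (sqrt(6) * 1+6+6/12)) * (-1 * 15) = 3645 * sqrt(6)+47385/2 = 32620.89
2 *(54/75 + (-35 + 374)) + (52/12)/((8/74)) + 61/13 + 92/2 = 3003841/3900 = 770.22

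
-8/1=-8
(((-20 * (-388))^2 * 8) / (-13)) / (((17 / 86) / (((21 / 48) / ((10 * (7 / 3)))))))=-776807040 / 221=-3514963.98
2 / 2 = 1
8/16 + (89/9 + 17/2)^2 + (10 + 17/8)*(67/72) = 1814059/5184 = 349.93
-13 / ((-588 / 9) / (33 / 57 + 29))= 10959 / 1862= 5.89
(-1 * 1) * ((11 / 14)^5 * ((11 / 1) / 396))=-161051 / 19361664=-0.01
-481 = -481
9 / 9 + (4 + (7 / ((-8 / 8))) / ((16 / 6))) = 19 / 8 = 2.38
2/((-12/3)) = -1/2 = -0.50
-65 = -65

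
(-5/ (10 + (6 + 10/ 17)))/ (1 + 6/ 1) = -85/ 1974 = -0.04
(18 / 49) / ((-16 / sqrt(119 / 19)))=-9 * sqrt(2261) / 7448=-0.06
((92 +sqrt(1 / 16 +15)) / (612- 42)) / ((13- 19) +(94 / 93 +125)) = 31 * sqrt(241) / 8482360 +1426 / 1060295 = 0.00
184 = 184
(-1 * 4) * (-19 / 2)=38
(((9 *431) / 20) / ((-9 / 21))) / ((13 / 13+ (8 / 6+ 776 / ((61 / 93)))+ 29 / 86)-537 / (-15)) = -71222319 / 192247934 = -0.37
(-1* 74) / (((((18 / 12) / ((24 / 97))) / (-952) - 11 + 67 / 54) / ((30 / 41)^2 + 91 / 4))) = 1191252291264 / 6751317931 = 176.45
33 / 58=0.57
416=416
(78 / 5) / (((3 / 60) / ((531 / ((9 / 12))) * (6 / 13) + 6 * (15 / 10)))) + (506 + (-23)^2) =105795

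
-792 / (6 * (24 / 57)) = -627 / 2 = -313.50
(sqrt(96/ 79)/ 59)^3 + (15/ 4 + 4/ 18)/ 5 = 384 * sqrt(474)/ 1281770339 + 143/ 180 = 0.79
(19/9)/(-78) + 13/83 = 7549/58266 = 0.13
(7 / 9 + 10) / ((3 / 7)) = 679 / 27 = 25.15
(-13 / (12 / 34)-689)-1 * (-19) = -706.83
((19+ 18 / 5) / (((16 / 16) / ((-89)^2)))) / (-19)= -895073 / 95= -9421.82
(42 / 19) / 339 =14 / 2147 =0.01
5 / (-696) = -5 / 696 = -0.01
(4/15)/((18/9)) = 0.13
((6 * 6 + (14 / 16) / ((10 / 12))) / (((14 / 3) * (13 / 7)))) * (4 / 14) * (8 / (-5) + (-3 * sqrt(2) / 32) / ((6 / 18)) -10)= -4959 / 350 -1539 * sqrt(2) / 4480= -14.65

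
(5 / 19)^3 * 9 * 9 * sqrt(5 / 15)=3375 * sqrt(3) / 6859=0.85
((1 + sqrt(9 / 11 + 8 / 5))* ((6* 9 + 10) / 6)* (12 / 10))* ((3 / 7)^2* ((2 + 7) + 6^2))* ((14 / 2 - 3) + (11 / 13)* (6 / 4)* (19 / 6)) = 540432 / 637 + 540432* sqrt(7315) / 35035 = 2167.71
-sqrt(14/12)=-sqrt(42)/6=-1.08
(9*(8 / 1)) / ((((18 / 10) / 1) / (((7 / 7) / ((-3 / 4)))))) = -160 / 3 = -53.33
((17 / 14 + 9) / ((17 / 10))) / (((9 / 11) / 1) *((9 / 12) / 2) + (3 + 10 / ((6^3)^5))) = 1849002451845120 / 1017627239436689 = 1.82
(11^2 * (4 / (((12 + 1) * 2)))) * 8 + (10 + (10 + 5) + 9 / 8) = 18205 / 104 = 175.05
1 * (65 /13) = 5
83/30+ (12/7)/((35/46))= 5.02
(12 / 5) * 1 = 12 / 5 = 2.40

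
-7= -7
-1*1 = -1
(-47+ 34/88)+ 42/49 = -14093/308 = -45.76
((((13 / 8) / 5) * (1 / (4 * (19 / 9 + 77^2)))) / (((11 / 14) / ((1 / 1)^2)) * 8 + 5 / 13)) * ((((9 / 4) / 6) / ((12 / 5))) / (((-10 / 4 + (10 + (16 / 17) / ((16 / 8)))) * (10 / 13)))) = 138411 / 2644585369600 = 0.00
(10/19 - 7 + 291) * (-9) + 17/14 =-680833/266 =-2559.52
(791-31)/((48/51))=1615/2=807.50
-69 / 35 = -1.97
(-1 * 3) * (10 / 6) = -5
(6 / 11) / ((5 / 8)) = 48 / 55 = 0.87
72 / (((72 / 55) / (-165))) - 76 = -9151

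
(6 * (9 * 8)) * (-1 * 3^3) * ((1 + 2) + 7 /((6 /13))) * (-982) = 208081872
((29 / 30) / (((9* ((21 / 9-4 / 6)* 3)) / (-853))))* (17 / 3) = -420529 / 4050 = -103.83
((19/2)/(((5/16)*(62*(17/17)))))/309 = 76/47895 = 0.00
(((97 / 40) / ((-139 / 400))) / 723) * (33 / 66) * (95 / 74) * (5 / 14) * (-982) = 113114125 / 52057446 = 2.17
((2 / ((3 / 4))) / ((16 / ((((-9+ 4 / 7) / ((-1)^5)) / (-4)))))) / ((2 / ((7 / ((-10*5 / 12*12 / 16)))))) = 59 / 150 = 0.39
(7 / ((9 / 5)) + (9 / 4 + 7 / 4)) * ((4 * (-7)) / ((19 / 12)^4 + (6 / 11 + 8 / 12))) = -50383872 / 1710011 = -29.46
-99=-99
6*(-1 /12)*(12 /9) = -2 /3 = -0.67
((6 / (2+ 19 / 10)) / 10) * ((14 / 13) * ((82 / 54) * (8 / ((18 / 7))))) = 32144 / 41067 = 0.78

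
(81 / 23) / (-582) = -27 / 4462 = -0.01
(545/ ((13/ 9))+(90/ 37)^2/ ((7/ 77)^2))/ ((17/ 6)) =6866910/ 17797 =385.85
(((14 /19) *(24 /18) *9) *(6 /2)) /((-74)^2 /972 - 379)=-15309 /215479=-0.07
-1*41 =-41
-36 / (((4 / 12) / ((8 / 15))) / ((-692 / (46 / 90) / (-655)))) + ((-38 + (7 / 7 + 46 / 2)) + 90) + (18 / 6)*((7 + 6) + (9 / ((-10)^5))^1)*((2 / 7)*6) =1792359421 / 75325000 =23.80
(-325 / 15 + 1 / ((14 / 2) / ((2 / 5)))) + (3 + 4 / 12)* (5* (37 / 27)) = 3487 / 2835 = 1.23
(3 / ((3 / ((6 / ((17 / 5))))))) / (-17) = -30 / 289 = -0.10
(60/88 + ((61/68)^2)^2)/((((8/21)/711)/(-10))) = -23341973548005/940780544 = -24811.28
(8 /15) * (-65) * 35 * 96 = -116480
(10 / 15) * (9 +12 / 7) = 50 / 7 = 7.14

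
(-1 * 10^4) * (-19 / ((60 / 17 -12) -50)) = -1615000 / 497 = -3249.50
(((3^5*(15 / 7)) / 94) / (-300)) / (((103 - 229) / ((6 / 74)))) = 81 / 6816880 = 0.00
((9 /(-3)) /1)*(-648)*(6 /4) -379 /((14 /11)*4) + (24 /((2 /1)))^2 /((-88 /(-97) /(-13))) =778.10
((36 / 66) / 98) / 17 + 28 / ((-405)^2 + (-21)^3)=180214 / 354525633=0.00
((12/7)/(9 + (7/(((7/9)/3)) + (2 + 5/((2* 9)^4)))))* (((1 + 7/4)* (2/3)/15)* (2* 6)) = 0.07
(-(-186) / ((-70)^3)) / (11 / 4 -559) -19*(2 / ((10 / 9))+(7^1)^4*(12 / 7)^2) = -12792549223032 / 95396875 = -134098.20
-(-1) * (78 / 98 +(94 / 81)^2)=688843 / 321489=2.14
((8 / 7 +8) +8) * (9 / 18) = 60 / 7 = 8.57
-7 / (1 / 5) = -35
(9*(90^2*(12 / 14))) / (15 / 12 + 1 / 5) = 8748000 / 203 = 43093.60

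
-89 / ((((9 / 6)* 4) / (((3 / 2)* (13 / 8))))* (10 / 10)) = -1157 / 32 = -36.16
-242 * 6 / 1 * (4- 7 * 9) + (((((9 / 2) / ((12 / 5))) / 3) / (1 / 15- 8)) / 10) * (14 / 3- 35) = 23301761 / 272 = 85668.24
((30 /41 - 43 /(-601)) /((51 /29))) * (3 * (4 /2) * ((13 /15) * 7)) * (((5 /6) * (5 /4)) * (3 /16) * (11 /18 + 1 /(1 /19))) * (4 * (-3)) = -92192528155 /120642336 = -764.18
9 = 9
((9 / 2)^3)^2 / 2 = 531441 / 128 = 4151.88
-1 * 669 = -669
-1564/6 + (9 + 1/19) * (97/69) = -108350/437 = -247.94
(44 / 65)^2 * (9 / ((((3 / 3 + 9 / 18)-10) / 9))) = -4.37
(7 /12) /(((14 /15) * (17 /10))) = 25 /68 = 0.37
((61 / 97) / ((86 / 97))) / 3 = 61 / 258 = 0.24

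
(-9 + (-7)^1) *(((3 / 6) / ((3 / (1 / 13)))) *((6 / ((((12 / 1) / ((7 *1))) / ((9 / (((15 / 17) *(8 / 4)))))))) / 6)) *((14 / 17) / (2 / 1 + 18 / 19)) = -133 / 780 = -0.17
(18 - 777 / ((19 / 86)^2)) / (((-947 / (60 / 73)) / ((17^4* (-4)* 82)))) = -9435118303696320 / 24956291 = -378065727.14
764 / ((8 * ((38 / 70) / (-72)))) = -240660 / 19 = -12666.32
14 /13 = 1.08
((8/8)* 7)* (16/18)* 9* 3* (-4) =-672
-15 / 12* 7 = -35 / 4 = -8.75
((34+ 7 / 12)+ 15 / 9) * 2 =145 / 2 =72.50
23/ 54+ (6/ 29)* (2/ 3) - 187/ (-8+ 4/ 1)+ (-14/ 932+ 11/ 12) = 8796388/ 182439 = 48.22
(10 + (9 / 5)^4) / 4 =12811 / 2500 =5.12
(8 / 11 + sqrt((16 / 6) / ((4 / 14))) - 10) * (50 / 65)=-1020 / 143 + 20 * sqrt(21) / 39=-4.78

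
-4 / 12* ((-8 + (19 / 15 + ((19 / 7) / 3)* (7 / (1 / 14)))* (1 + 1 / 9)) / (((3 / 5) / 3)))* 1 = -12410 / 81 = -153.21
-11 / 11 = -1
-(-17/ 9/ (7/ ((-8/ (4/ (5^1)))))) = -170/ 63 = -2.70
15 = 15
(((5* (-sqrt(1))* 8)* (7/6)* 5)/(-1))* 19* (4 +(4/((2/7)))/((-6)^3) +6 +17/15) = 49070.43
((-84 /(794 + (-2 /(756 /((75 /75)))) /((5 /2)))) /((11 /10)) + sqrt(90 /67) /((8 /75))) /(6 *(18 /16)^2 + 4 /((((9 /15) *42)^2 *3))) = -302456851200 /23887632363419 + 10716300 *sqrt(670) /193911467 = 1.42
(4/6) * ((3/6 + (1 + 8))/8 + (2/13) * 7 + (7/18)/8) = 2165/1404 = 1.54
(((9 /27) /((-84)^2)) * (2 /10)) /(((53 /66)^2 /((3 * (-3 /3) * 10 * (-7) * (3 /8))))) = 363 /314608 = 0.00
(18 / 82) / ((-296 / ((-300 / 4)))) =675 / 12136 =0.06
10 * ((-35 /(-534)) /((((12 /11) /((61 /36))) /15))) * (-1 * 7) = -4109875 /38448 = -106.89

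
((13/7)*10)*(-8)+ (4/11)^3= -1383792/9317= -148.52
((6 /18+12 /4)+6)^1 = 28 /3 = 9.33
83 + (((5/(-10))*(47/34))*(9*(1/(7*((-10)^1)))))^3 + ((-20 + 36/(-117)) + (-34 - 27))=2373687802571/1402052288000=1.69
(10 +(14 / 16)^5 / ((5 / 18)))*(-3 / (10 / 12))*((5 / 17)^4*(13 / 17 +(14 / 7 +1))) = -218354175 / 181741696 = -1.20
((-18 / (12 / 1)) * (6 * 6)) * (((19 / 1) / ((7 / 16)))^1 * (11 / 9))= -20064 / 7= -2866.29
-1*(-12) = 12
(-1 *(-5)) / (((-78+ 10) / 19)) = -95 / 68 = -1.40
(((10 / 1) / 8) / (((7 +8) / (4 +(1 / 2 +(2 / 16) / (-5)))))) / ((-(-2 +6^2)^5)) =-179 / 21809003520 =-0.00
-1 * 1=-1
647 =647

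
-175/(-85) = 35/17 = 2.06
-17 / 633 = -0.03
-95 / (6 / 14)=-665 / 3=-221.67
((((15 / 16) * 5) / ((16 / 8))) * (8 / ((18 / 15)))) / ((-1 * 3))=-125 / 24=-5.21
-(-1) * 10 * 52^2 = 27040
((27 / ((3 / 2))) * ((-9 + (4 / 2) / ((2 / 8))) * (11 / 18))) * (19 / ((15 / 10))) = -418 / 3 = -139.33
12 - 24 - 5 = -17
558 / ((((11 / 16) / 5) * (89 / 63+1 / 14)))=5624640 / 2057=2734.39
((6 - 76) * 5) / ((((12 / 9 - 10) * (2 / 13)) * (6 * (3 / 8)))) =350 / 3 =116.67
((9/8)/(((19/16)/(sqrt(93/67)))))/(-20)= -9*sqrt(6231)/12730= -0.06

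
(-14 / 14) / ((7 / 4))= -4 / 7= -0.57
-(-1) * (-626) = -626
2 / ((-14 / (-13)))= 13 / 7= 1.86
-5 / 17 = -0.29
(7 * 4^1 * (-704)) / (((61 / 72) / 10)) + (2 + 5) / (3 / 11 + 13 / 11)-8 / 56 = -1589543777 / 6832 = -232661.56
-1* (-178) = 178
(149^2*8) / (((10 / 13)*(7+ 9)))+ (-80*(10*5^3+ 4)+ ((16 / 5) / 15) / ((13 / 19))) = -334967249 / 3900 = -85889.04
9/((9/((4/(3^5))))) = 4/243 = 0.02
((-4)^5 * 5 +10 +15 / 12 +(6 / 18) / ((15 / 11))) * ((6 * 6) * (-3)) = 2758593 / 5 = 551718.60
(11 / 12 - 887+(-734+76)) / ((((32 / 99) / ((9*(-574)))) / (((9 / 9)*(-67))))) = -1653427498.08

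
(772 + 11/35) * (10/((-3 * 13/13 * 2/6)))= -54062/7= -7723.14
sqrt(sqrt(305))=305^(1 / 4)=4.18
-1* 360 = -360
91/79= 1.15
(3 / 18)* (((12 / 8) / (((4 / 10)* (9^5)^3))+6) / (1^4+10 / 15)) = 1647129056757197 / 2745215094595320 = 0.60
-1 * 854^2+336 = -728980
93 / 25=3.72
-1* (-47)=47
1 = 1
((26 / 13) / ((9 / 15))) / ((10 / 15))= 5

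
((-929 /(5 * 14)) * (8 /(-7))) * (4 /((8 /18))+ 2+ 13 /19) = 177.22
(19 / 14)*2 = 19 / 7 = 2.71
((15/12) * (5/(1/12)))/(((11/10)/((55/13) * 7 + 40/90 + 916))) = 27672250/429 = 64504.08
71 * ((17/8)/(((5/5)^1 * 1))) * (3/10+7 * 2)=172601/80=2157.51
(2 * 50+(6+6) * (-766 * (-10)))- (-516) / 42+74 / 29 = 18683072 / 203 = 92034.84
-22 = -22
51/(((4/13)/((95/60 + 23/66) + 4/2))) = 114699/176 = 651.70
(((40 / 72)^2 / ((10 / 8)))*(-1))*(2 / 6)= -20 / 243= -0.08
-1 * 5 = -5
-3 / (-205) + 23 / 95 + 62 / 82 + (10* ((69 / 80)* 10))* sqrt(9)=809421 / 3116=259.76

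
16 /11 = 1.45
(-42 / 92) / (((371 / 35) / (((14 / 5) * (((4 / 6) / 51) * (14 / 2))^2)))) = -9604 / 9511857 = -0.00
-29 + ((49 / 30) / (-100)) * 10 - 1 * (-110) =24251 / 300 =80.84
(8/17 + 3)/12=59/204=0.29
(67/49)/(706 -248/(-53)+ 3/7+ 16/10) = 17755/9254511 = 0.00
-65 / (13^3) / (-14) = 0.00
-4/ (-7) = 4/ 7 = 0.57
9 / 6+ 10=23 / 2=11.50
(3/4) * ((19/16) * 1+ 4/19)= 1.05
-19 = -19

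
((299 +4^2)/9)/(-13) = -2.69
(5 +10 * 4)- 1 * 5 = 40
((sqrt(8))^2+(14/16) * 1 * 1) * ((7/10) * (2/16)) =497/640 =0.78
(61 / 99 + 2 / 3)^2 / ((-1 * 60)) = -16129 / 588060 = -0.03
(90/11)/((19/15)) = 1350/209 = 6.46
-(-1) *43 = 43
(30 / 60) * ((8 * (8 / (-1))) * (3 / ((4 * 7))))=-24 / 7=-3.43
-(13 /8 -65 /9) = 403 /72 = 5.60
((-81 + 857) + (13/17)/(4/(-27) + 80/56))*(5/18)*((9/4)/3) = 15974605/98736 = 161.79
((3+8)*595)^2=42837025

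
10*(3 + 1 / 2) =35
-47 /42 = -1.12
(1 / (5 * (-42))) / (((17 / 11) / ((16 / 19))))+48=1627832 / 33915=48.00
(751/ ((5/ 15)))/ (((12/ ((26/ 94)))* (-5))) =-9763/ 940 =-10.39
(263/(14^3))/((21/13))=3419/57624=0.06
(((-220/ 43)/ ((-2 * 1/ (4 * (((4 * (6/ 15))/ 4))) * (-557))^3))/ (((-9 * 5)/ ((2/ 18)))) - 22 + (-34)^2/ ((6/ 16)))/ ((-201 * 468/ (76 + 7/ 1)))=-9556375438452537989/ 3538677525479430750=-2.70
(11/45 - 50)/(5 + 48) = -2239/2385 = -0.94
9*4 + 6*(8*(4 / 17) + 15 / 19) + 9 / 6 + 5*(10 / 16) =146399 / 2584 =56.66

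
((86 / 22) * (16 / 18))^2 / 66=59168 / 323433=0.18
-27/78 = -9/26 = -0.35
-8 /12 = -2 /3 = -0.67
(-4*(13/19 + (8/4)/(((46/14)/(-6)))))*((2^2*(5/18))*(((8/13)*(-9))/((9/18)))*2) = -1660160/5681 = -292.23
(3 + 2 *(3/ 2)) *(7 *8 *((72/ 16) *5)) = 7560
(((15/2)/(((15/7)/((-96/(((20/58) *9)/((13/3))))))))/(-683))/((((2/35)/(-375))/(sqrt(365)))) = -9236500 *sqrt(365)/2049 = -86121.56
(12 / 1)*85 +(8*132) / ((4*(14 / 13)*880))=142839 / 140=1020.28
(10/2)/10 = 1/2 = 0.50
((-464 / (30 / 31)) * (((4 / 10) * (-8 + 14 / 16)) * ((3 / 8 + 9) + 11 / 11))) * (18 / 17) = 12759507 / 850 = 15011.18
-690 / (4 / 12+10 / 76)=-1484.15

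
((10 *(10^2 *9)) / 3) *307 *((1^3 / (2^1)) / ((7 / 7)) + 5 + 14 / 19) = 109138500 / 19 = 5744131.58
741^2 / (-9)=-61009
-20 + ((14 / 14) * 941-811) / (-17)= -470 / 17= -27.65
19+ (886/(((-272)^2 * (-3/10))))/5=1053829/55488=18.99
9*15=135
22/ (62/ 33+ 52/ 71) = 25773/ 3059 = 8.43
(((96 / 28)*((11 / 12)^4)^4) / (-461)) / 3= -45949729863572161 / 74577687931785314304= -0.00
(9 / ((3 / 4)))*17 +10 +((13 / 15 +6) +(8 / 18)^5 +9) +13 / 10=27302369 / 118098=231.18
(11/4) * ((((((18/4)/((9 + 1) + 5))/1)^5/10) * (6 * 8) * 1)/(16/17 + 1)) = 0.02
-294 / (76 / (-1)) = 147 / 38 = 3.87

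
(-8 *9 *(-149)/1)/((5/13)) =139464/5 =27892.80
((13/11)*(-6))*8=-624/11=-56.73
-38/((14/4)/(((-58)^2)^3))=-2893220633344/7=-413317233334.86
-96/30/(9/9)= -3.20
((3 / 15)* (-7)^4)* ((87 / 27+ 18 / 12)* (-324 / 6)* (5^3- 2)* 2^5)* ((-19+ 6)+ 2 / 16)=6205326876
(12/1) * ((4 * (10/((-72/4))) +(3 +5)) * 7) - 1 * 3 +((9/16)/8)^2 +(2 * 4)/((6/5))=8011857/16384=489.00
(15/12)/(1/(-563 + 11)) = -690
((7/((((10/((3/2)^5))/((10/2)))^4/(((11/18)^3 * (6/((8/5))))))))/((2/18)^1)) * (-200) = -150399862333875/67108864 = -2241132.59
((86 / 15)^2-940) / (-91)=204104 / 20475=9.97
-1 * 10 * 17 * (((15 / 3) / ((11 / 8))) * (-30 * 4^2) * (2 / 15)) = 435200 / 11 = 39563.64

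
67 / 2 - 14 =39 / 2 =19.50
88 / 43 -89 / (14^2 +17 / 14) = 189390 / 118723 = 1.60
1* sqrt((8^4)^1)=64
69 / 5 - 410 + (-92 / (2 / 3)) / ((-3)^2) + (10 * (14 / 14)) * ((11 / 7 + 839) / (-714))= -5289209 / 12495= -423.31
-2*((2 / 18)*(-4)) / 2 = 4 / 9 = 0.44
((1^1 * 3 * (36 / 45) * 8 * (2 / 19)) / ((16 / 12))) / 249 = 48 / 7885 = 0.01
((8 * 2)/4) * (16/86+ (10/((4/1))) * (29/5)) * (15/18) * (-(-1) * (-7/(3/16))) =-235760/129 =-1827.60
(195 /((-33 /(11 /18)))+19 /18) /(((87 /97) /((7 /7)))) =-2231 /783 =-2.85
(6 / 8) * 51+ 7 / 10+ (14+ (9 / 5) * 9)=1383 / 20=69.15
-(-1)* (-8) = -8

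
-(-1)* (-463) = -463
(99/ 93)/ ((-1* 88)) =-3/ 248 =-0.01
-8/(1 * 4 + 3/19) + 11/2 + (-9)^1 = -857/158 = -5.42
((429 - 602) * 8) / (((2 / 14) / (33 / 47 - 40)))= 17893736 / 47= 380717.79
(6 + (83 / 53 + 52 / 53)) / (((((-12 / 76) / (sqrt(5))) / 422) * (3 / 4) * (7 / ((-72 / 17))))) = 116228928 * sqrt(5) / 6307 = 41207.51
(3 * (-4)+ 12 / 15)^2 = 3136 / 25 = 125.44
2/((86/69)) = 69/43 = 1.60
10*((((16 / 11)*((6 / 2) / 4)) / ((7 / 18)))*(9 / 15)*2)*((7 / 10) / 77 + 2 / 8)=36936 / 4235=8.72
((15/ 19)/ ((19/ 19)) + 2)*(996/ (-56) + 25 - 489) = -18815/ 14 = -1343.93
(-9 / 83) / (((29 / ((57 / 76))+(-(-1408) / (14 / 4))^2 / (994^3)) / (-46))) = 3735569719917 / 28958308000462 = 0.13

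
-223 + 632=409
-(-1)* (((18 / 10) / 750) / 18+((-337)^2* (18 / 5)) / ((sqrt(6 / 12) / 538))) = 311071036.30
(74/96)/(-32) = -37/1536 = -0.02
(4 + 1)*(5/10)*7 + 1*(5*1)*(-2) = 15/2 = 7.50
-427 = -427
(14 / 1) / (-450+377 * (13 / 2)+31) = 28 / 4063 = 0.01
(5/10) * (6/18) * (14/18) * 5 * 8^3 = 8960/27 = 331.85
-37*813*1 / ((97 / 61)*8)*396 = -181659159 / 194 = -936387.42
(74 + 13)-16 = 71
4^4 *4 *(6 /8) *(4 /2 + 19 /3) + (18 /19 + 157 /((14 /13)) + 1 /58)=25250816 /3857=6546.75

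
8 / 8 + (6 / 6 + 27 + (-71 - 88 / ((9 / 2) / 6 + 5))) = -1318 / 23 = -57.30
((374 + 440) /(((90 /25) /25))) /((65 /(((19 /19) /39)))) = 10175 /4563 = 2.23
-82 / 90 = -0.91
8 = 8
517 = 517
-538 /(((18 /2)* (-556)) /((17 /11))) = 4573 /27522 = 0.17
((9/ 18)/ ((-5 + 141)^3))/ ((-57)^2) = 0.00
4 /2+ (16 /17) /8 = 2.12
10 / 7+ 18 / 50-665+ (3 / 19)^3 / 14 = -227448263 / 342950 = -663.21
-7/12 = -0.58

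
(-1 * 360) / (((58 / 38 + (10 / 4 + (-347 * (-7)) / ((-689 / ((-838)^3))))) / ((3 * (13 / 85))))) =-73519056 / 923404718743337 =-0.00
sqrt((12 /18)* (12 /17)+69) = sqrt(20077) /17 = 8.33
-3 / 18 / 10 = -1 / 60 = -0.02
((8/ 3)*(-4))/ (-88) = 4/ 33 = 0.12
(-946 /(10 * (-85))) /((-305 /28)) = -0.10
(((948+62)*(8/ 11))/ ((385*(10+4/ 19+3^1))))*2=61408/ 212597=0.29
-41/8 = -5.12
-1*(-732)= 732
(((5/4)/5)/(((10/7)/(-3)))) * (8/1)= -4.20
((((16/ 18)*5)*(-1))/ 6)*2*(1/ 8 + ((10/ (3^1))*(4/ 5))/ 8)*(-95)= 5225/ 81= 64.51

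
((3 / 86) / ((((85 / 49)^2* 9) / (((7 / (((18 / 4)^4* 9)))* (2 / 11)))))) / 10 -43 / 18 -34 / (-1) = 191369426771287 / 6053865864750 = 31.61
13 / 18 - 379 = -6809 / 18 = -378.28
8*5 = 40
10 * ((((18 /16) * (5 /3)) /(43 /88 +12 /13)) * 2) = 8580 /323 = 26.56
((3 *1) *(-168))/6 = -84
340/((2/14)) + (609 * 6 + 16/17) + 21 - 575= 93176/17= 5480.94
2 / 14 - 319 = -2232 / 7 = -318.86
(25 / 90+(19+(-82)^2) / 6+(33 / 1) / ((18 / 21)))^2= 437939329 / 324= 1351664.60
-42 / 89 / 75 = -14 / 2225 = -0.01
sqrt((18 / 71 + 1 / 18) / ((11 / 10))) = 0.53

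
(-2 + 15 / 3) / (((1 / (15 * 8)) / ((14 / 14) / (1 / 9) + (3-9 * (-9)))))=33480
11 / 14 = 0.79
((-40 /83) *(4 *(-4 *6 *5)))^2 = 368640000 /6889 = 53511.39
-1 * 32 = -32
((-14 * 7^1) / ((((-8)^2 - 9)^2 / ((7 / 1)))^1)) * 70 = -9604 / 605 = -15.87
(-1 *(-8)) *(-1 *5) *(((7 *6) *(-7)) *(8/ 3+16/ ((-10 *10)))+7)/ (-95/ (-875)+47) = 425810/ 687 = 619.81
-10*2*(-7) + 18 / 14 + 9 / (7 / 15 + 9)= 141383 / 994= 142.24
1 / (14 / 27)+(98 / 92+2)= 804 / 161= 4.99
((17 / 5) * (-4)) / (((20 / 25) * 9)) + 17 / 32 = -391 / 288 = -1.36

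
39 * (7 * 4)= 1092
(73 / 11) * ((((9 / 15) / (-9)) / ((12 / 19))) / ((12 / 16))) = -1387 / 1485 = -0.93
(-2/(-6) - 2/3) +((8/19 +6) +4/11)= 4045/627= 6.45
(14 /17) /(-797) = -14 /13549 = -0.00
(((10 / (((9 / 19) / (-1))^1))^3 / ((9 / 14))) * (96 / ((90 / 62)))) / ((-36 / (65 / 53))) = 309587824000 / 9388791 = 32974.19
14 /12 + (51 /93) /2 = 134 /93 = 1.44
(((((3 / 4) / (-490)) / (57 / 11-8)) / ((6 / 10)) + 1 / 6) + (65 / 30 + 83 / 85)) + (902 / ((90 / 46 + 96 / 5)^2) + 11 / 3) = 54983828540719 / 6114358577880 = 8.99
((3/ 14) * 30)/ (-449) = -0.01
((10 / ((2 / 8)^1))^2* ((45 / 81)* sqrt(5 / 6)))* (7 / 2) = 2840.04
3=3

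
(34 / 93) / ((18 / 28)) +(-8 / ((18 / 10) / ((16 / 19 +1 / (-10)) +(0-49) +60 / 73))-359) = -171357145 / 1160919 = -147.60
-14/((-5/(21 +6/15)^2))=160286/125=1282.29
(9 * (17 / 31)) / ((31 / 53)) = 8109 / 961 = 8.44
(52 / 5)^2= 108.16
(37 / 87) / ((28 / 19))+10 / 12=911 / 812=1.12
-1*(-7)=7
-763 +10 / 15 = -2287 / 3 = -762.33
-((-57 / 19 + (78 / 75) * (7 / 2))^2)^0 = -1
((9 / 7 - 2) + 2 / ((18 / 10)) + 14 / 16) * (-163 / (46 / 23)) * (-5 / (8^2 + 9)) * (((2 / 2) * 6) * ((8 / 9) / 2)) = 522415 / 27594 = 18.93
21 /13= 1.62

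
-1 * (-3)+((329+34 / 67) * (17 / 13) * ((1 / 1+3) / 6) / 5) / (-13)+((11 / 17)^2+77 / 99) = -32833081 / 147255615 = -0.22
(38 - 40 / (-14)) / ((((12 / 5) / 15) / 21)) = 10725 / 2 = 5362.50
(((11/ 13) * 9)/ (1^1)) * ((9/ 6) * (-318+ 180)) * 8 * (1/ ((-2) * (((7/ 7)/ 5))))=31527.69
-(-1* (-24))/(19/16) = -384/19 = -20.21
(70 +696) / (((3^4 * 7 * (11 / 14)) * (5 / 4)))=6128 / 4455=1.38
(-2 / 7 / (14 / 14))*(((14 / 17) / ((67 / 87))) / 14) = -174 / 7973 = -0.02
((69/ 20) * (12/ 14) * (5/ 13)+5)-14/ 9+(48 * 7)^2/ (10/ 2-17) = -15402799/ 1638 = -9403.42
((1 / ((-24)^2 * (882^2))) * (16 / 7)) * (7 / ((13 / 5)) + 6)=113 / 2548479024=0.00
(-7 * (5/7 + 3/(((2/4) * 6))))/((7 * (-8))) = 3/14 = 0.21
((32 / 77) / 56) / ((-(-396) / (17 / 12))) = 17 / 640332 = 0.00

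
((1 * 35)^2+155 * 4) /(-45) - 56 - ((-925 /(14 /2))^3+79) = 791392757 /343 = 2307267.51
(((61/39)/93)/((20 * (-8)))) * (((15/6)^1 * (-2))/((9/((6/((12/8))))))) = 61/261144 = 0.00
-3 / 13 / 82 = -3 / 1066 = -0.00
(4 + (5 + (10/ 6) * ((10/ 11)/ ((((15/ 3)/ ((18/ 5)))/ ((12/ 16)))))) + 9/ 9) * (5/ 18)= 595/ 198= 3.01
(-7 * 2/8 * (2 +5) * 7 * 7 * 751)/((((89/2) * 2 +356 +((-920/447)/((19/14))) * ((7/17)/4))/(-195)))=10153289036709/51381604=197605.53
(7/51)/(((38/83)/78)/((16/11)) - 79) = -120848/69553103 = -0.00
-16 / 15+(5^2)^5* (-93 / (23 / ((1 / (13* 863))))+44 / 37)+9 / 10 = 665050009983881 / 57284214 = 11609655.85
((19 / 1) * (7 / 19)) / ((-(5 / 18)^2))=-2268 / 25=-90.72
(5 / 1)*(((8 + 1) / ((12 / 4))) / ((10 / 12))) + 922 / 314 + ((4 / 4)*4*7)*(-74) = -322017 / 157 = -2051.06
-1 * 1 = -1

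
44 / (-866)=-22 / 433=-0.05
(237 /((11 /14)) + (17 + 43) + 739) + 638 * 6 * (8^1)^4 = 172486475 /11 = 15680588.64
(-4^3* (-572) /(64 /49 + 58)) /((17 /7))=6278272 /24701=254.17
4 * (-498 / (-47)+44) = 10264 / 47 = 218.38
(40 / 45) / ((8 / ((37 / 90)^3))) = 50653 / 6561000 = 0.01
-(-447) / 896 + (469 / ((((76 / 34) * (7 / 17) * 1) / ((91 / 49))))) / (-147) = -14861545 / 2502528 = -5.94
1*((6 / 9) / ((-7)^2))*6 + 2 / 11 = 142 / 539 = 0.26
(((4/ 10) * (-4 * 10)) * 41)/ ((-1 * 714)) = 0.92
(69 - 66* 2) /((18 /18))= -63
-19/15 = -1.27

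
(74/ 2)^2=1369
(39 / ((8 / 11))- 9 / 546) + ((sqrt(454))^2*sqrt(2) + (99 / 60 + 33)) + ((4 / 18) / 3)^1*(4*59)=10392127 / 98280 + 454*sqrt(2)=747.79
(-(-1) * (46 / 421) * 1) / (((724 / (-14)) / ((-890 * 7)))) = 1003030 / 76201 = 13.16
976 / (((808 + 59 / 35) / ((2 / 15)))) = 13664 / 85017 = 0.16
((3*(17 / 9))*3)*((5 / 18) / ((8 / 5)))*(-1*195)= -27625 / 48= -575.52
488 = 488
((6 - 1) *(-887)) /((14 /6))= -13305 /7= -1900.71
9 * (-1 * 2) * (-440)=7920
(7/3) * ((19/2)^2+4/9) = 22855/108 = 211.62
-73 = -73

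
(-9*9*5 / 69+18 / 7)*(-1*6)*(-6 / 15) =-6372 / 805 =-7.92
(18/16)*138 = 621/4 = 155.25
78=78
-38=-38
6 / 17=0.35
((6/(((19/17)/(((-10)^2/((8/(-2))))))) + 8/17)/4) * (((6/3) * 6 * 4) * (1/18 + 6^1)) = -9417164/969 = -9718.44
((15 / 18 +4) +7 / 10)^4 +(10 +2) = 48065821 / 50625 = 949.45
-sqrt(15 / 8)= -sqrt(30) / 4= -1.37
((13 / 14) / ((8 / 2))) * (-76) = -247 / 14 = -17.64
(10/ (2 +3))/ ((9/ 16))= 3.56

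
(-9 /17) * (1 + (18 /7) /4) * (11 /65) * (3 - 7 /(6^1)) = -8349 /30940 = -0.27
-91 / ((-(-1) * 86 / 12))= -546 / 43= -12.70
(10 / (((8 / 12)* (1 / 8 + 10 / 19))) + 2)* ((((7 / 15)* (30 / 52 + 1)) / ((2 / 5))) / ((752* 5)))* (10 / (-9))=-118531 / 8710416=-0.01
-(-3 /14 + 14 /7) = -1.79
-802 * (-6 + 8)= -1604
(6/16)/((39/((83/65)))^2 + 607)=20667/84862784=0.00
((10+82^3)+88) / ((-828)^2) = 30637 / 38088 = 0.80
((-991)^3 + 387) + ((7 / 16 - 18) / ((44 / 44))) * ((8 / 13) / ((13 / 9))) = -328955759321 / 338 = -973241891.48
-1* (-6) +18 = 24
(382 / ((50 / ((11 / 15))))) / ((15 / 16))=33616 / 5625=5.98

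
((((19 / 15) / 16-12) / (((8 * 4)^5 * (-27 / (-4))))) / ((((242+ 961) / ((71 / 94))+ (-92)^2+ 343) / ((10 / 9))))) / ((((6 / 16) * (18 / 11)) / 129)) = -96080963 / 81277300405960704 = -0.00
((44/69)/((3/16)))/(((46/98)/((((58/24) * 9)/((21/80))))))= 2858240/4761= 600.34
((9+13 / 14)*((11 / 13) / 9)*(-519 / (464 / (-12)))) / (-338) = -264517 / 7135856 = -0.04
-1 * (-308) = 308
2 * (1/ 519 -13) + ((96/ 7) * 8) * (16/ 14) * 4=12093836/ 25431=475.55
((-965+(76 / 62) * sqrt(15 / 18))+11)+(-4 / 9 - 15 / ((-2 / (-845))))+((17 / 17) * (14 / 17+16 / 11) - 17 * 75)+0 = -28828667 / 3366+19 * sqrt(30) / 93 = -8563.55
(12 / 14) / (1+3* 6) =6 / 133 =0.05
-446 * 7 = -3122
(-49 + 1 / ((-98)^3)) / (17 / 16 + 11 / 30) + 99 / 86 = -114990488127 / 3470410202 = -33.13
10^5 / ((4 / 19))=475000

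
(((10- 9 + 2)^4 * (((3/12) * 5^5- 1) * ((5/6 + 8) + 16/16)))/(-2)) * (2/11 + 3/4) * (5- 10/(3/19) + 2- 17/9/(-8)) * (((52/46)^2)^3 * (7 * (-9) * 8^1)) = -27817968320749495161/1628394779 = -17083061601.21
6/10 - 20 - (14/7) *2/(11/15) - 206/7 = -20899/385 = -54.28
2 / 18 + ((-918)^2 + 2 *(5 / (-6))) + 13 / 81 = 68260531 / 81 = 842722.60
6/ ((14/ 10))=4.29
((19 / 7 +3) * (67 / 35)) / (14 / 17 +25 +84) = 9112 / 91483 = 0.10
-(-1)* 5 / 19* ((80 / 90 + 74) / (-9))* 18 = -39.42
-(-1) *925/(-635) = -185/127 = -1.46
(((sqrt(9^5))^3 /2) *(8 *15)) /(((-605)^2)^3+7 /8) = 2295825120 /130767849030041669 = 0.00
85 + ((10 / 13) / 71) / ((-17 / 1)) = 85.00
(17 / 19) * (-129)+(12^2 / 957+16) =-601679 / 6061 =-99.27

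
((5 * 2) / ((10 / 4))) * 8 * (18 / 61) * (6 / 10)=1728 / 305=5.67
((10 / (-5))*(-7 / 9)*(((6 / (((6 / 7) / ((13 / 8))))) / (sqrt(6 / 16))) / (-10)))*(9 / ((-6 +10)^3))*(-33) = 13.41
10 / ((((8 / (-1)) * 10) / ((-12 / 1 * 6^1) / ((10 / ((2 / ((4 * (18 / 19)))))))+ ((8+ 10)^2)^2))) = -524861 / 40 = -13121.52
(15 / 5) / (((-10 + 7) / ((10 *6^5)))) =-77760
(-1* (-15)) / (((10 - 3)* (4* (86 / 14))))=0.09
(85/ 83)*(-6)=-510/ 83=-6.14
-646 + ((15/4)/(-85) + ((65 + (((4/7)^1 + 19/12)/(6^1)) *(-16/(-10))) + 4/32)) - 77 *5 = -41355359/42840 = -965.34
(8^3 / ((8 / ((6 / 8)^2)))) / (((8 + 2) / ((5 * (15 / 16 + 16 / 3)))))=903 / 8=112.88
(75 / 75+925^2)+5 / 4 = 855627.25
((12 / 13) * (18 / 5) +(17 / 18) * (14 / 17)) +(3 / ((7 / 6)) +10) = 68273 / 4095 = 16.67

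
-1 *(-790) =790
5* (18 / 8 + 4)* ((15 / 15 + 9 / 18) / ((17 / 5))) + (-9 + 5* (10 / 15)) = 3313 / 408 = 8.12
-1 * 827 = -827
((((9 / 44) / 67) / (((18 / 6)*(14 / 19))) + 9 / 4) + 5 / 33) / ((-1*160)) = -27047 / 1800960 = -0.02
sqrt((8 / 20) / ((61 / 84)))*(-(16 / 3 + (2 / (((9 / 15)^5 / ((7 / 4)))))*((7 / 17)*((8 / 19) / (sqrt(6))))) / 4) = sqrt(12810)*(-627912 - 153125*sqrt(6)) / 71817435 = -1.58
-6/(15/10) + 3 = -1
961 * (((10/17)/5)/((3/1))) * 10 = 19220/51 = 376.86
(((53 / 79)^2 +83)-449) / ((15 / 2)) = -4562794 / 93615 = -48.74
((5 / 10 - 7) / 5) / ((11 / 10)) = -1.18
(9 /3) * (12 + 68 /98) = 1866 /49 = 38.08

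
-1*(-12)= 12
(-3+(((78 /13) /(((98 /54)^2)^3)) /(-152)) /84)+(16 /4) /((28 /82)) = 8.71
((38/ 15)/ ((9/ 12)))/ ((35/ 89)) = 13528/ 1575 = 8.59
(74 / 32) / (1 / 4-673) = -37 / 10764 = -0.00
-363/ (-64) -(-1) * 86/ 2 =3115/ 64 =48.67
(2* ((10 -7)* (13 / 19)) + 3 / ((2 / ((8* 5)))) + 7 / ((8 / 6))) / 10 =5271 / 760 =6.94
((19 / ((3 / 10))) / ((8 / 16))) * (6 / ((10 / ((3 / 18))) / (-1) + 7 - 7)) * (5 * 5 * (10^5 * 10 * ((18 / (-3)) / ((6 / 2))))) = 1900000000 / 3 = 633333333.33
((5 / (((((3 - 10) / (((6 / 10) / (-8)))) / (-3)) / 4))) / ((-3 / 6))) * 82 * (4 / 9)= 328 / 7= 46.86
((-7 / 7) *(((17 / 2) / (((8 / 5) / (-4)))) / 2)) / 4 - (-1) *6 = 8.66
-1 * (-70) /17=70 /17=4.12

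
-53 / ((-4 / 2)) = 53 / 2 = 26.50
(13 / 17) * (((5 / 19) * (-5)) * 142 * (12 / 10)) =-55380 / 323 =-171.46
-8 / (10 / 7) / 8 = -7 / 10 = -0.70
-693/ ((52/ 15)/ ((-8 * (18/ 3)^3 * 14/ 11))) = 5715360/ 13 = 439643.08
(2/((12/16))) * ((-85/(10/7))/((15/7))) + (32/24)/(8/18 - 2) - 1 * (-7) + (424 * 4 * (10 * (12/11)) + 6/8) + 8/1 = 255615359/13860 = 18442.67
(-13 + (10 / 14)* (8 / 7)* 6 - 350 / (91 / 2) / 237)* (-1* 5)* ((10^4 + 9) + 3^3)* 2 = 9480600040 / 11613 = 816378.20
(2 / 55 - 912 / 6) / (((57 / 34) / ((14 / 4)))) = -331534 / 1045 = -317.26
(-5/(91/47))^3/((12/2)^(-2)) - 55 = -508649905/753571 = -674.99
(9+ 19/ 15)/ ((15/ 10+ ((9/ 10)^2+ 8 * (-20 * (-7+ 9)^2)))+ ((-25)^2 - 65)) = -3080/ 23307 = -0.13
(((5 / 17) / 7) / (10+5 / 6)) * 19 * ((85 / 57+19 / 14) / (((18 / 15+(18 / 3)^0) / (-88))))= -90920 / 10829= -8.40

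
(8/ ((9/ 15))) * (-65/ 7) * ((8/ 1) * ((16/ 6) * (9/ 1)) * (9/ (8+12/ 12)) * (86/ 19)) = -14310400/ 133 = -107596.99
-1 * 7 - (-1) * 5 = -2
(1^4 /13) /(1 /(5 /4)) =5 /52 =0.10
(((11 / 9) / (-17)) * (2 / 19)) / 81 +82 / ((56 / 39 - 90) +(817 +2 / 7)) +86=4033854266002 / 46844040447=86.11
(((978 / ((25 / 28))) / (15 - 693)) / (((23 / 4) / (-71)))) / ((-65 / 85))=-22034992 / 844675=-26.09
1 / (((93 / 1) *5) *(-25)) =-1 / 11625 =-0.00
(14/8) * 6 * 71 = 1491/2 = 745.50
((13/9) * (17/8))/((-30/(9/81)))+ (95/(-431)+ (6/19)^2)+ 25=24.87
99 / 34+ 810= 27639 / 34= 812.91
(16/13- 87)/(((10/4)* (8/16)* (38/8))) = -3568/247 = -14.45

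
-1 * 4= -4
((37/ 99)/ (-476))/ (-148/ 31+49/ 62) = 1147/ 5819814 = 0.00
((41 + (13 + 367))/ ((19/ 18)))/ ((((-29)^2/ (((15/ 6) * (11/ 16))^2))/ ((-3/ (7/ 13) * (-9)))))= 4023065475/ 57268736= 70.25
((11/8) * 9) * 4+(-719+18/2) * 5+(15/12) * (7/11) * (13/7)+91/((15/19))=-2233279/660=-3383.76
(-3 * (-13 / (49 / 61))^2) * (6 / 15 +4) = -41504034 / 12005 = -3457.23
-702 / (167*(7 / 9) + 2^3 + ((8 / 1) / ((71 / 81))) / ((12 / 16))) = -4.68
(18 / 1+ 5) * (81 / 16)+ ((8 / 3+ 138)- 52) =9845 / 48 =205.10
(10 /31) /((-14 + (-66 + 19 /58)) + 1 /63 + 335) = 7308 /5784755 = 0.00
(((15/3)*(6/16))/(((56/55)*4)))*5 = 4125/1792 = 2.30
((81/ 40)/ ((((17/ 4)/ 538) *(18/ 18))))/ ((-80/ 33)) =-719037/ 6800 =-105.74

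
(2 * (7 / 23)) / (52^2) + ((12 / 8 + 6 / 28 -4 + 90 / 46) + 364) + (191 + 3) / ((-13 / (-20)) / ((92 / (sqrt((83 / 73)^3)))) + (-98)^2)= 9617095493341483349154742597 / 26443022637024166517273384 -28116668320 * sqrt(6059) / 121481047801390011197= 363.69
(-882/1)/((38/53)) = -23373/19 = -1230.16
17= 17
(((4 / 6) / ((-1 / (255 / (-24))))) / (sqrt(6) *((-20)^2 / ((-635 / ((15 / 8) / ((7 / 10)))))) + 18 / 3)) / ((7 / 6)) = 1349375 *sqrt(6) / 2491926 + 9596755 / 4983852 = 3.25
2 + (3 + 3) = 8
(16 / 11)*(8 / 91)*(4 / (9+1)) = 256 / 5005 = 0.05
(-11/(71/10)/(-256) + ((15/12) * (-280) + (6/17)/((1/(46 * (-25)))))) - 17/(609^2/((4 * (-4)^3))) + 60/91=-755.21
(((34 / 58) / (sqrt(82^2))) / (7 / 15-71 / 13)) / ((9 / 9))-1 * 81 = -187613247 / 2316172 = -81.00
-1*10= -10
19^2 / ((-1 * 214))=-361 / 214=-1.69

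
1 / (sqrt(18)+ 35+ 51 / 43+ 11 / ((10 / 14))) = 794855 / 40726077 - 46225* sqrt(2) / 40726077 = 0.02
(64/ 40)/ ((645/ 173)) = 0.43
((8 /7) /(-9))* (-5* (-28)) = -160 /9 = -17.78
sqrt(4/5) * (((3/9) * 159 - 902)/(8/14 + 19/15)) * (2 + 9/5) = -677502 * sqrt(5)/965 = -1569.89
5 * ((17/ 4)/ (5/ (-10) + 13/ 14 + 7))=595/ 208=2.86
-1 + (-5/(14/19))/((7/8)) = -8.76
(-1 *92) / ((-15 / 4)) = 24.53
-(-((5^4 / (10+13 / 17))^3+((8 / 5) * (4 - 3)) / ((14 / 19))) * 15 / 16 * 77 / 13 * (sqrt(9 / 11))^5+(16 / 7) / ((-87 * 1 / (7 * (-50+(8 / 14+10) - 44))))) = -9344 / 609+1133505007295949 * sqrt(11) / 5712657808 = 658069.03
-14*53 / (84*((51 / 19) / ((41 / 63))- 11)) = 1.28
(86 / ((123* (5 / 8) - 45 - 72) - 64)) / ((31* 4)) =-172 / 25823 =-0.01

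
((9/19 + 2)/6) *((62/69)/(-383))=-1457/1506339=-0.00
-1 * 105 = -105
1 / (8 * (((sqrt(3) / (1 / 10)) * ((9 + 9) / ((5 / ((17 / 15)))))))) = 0.00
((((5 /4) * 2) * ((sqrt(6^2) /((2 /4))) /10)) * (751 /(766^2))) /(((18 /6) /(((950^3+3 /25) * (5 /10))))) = 16097215627253 /29337800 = 548685.16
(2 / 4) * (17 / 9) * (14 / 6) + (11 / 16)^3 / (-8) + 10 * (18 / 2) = 81539999 / 884736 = 92.16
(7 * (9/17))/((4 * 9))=7/68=0.10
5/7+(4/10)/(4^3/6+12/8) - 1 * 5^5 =-7982466/2555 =-3124.25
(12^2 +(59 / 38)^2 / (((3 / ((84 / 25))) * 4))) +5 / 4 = 1316973 / 9025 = 145.92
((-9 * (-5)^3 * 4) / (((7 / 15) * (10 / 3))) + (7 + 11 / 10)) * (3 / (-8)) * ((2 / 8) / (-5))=54.39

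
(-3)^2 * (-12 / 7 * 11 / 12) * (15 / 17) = -1485 / 119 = -12.48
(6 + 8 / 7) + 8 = 106 / 7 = 15.14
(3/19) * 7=21/19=1.11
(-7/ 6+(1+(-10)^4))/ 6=59999/ 36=1666.64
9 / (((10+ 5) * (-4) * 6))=-1 / 40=-0.02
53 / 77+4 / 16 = 289 / 308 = 0.94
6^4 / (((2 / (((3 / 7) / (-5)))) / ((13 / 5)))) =-25272 / 175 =-144.41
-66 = -66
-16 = -16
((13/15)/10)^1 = 13/150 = 0.09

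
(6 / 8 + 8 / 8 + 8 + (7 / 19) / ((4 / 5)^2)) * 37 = 116143 / 304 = 382.05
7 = 7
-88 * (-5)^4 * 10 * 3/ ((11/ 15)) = -2250000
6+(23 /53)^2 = 17383 /2809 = 6.19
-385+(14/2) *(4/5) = -1897/5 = -379.40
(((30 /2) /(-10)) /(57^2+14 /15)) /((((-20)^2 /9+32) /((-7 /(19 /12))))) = 0.00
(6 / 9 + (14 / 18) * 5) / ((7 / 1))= 41 / 63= 0.65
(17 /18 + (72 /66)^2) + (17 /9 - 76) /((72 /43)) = -42.13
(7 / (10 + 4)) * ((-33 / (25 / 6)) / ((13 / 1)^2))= -99 / 4225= -0.02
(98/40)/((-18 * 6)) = -49/2160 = -0.02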